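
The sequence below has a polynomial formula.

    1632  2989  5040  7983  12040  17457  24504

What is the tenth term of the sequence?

58485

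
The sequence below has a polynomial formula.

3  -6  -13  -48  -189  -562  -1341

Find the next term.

Δ: -9, -7, -35, -141, -373, -779
Δ²: 2, -28, -106, -232, -406
Δ³: -30, -78, -126, -174
Δ⁴: -48, -48, -48
The fourth differences are constant (-48).
-174 − 48 = -222;  -406 − 222 = -628;  -779 − 628 = -1407;  -1341 − 1407 = -2748

-2748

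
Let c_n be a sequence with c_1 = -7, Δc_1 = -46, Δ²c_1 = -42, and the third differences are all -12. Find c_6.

Build the table forward from the leading diagonal:
Δ³: -12, -12, -12, -12, -12, -12
Δ²: -42, -54, -66, -78, -90, -102
Δ: -46, -88, -142, -208, -286, -376
c: -7, -53, -141, -283, -491, -777

-777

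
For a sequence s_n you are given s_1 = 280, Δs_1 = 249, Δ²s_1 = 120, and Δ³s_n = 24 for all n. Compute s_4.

1411

Build the table forward from the leading diagonal:
D3: 24  24  24  24
D2: 120  144  168  192
D1: 249  369  513  681
s: 280  529  898  1411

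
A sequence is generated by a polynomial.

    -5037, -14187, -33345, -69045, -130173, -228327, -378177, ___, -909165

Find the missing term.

-597825

Using the first 7 terms:
-9150  -19158  -35700  -61128  -98154  -149850
-10008  -16542  -25428  -37026  -51696
-6534  -8886  -11598  -14670
-2352  -2712  -3072
-360  -360
Constant fifth difference = -360.
Extend forward: -3072 − 360 = -3432;  -14670 − 3432 = -18102;  -51696 − 18102 = -69798;  -149850 − 69798 = -219648;  -378177 − 219648 = -597825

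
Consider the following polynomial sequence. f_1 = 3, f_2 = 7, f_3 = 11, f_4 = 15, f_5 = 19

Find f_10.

4, 4, 4, 4
Constant first difference = 4, so extend:
19 + 4 = 23
23 + 4 = 27
27 + 4 = 31
31 + 4 = 35
35 + 4 = 39

39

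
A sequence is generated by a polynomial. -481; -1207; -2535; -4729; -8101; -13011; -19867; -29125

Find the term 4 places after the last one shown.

-100977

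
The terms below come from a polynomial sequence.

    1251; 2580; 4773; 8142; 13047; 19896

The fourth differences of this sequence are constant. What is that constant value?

First differences: 1329, 2193, 3369, 4905, 6849
Second differences: 864, 1176, 1536, 1944
Third differences: 312, 360, 408
Fourth differences: 48, 48

48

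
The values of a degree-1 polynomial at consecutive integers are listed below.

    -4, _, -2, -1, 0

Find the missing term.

Using the last 3 terms:
First differences: 1, 1
Constant first difference = 1.
Extend backward: -2 − 1 = -3

-3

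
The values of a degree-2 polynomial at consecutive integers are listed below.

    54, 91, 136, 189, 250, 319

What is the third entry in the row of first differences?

Δ: 37, 45, 53, 61, 69
Δ²: 8, 8, 8, 8

53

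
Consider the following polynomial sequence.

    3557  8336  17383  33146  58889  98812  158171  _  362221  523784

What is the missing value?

243398

Using the first 7 terms:
Δ: 4779  9047  15763  25743  39923  59359
Δ²: 4268  6716  9980  14180  19436
Δ³: 2448  3264  4200  5256
Δ⁴: 816  936  1056
Δ⁵: 120  120
Constant fifth difference = 120.
Extend forward: 1056 + 120 = 1176;  5256 + 1176 = 6432;  19436 + 6432 = 25868;  59359 + 25868 = 85227;  158171 + 85227 = 243398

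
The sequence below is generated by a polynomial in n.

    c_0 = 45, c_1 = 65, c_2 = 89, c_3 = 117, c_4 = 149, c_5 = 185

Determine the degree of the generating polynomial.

2

Δ: 20, 24, 28, 32, 36
Δ²: 4, 4, 4, 4
The second differences are constant, so the polynomial has degree 2.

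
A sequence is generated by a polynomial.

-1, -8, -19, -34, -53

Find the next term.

-76

D1: -7, -11, -15, -19
D2: -4, -4, -4
Second differences constant at -4.
-19 − 4 = -23;  -53 − 23 = -76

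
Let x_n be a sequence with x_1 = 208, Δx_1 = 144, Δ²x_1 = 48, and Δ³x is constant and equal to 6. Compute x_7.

1912

Build the table forward from the leading diagonal:
Third differences: 6, 6, 6, 6, 6, 6, 6
Second differences: 48, 54, 60, 66, 72, 78, 84
First differences: 144, 192, 246, 306, 372, 444, 522
x: 208, 352, 544, 790, 1096, 1468, 1912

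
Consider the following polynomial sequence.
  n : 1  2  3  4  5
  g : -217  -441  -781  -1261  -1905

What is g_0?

First differences: -224  -340  -480  -644
Second differences: -116  -140  -164
Third differences: -24  -24
The third differences are constant at -24.
Work back: -116 + 24 = -92;  -224 + 92 = -132;  -217 + 132 = -85

-85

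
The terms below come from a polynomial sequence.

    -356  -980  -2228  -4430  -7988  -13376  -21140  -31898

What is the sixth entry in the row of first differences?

-7764

First differences: -624, -1248, -2202, -3558, -5388, -7764, -10758
Second differences: -624, -954, -1356, -1830, -2376, -2994
Third differences: -330, -402, -474, -546, -618
Fourth differences: -72, -72, -72, -72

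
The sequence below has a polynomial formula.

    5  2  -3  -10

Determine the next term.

D1: -3, -5, -7
D2: -2, -2
The second differences are constant (-2).
-7 − 2 = -9;  -10 − 9 = -19

-19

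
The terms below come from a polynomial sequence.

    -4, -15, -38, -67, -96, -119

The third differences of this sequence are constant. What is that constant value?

D1: -11, -23, -29, -29, -23
D2: -12, -6, 0, 6
D3: 6, 6, 6

6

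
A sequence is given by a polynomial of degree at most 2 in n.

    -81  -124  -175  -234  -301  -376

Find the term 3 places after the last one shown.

-649

Δ: -43 , -51 , -59 , -67 , -75
Δ²: -8 , -8 , -8 , -8
Constant second difference = -8, so extend:
-75 − 8 = -83;  -376 − 83 = -459
-83 − 8 = -91;  -459 − 91 = -550
-91 − 8 = -99;  -550 − 99 = -649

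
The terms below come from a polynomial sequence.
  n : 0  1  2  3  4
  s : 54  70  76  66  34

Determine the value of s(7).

D1: 16, 6, -10, -32
D2: -10, -16, -22
D3: -6, -6
Third differences constant at -6.
-22 − 6 = -28;  -32 − 28 = -60;  34 − 60 = -26
-28 − 6 = -34;  -60 − 34 = -94;  -26 − 94 = -120
-34 − 6 = -40;  -94 − 40 = -134;  -120 − 134 = -254

-254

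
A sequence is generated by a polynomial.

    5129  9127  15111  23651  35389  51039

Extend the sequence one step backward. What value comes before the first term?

First differences: 3998  5984  8540  11738  15650
Second differences: 1986  2556  3198  3912
Third differences: 570  642  714
Fourth differences: 72  72
The fourth differences are constant at 72.
Work back: 570 − 72 = 498;  1986 − 498 = 1488;  3998 − 1488 = 2510;  5129 − 2510 = 2619

2619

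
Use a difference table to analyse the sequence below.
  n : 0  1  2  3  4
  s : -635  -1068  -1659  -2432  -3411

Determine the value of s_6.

-6083

D1: -433 , -591 , -773 , -979
D2: -158 , -182 , -206
D3: -24 , -24
Third differences constant at -24.
-206 − 24 = -230;  -979 − 230 = -1209;  -3411 − 1209 = -4620
-230 − 24 = -254;  -1209 − 254 = -1463;  -4620 − 1463 = -6083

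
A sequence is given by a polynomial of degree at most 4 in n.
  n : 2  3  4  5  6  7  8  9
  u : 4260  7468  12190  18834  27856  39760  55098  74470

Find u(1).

2206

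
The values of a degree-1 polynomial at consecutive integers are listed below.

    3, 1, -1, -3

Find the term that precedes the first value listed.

5

Δ: -2, -2, -2
The first differences are constant at -2.
Work back: 3 + 2 = 5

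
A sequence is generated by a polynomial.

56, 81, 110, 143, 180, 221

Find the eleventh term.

486

D1: 25, 29, 33, 37, 41
D2: 4, 4, 4, 4
Constant second difference = 4, so extend:
41 + 4 = 45;  221 + 45 = 266
45 + 4 = 49;  266 + 49 = 315
49 + 4 = 53;  315 + 53 = 368
53 + 4 = 57;  368 + 57 = 425
57 + 4 = 61;  425 + 61 = 486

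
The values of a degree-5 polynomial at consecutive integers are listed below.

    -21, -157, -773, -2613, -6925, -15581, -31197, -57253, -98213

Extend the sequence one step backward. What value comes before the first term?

Δ: -136  -616  -1840  -4312  -8656  -15616  -26056  -40960
Δ²: -480  -1224  -2472  -4344  -6960  -10440  -14904
Δ³: -744  -1248  -1872  -2616  -3480  -4464
Δ⁴: -504  -624  -744  -864  -984
Δ⁵: -120  -120  -120  -120
The fifth differences are constant at -120.
Work back: -504 + 120 = -384;  -744 + 384 = -360;  -480 + 360 = -120;  -136 + 120 = -16;  -21 + 16 = -5

-5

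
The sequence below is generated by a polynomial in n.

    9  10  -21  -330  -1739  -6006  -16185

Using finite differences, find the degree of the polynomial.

5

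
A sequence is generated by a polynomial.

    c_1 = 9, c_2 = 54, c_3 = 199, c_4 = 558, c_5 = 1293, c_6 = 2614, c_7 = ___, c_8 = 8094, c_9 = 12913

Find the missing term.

4779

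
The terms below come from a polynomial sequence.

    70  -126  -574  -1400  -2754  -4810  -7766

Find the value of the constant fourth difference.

-24

First differences: -196, -448, -826, -1354, -2056, -2956
Second differences: -252, -378, -528, -702, -900
Third differences: -126, -150, -174, -198
Fourth differences: -24, -24, -24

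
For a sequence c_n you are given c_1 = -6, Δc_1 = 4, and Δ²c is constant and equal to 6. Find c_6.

74

Build the table forward from the leading diagonal:
D2: 6  6  6  6  6  6
D1: 4  10  16  22  28  34
c: -6  -2  8  24  46  74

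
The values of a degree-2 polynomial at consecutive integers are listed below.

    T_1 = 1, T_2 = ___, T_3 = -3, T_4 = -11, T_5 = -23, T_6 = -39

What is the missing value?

Using the last 4 terms:
-8  -12  -16
-4  -4
Constant second difference = -4.
Extend backward: -8 + 4 = -4;  -3 + 4 = 1

1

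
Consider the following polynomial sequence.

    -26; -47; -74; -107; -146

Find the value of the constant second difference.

-6

First differences: -21, -27, -33, -39
Second differences: -6, -6, -6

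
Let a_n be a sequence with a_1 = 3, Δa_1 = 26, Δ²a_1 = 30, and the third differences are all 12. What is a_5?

Build the table forward from the leading diagonal:
Δ³: 12, 12, 12, 12, 12
Δ²: 30, 42, 54, 66, 78
Δ: 26, 56, 98, 152, 218
a: 3, 29, 85, 183, 335

335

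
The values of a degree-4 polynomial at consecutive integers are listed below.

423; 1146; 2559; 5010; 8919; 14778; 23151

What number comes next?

Δ: 723, 1413, 2451, 3909, 5859, 8373
Δ²: 690, 1038, 1458, 1950, 2514
Δ³: 348, 420, 492, 564
Δ⁴: 72, 72, 72
Fourth differences constant at 72.
564 + 72 = 636;  2514 + 636 = 3150;  8373 + 3150 = 11523;  23151 + 11523 = 34674

34674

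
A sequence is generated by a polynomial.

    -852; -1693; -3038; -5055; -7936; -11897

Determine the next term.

D1: -841  -1345  -2017  -2881  -3961
D2: -504  -672  -864  -1080
D3: -168  -192  -216
D4: -24  -24
Fourth differences constant at -24.
-216 − 24 = -240;  -1080 − 240 = -1320;  -3961 − 1320 = -5281;  -11897 − 5281 = -17178

-17178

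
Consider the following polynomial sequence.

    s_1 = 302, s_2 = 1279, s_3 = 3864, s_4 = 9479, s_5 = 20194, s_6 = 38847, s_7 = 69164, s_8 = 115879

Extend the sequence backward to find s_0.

D1: 977, 2585, 5615, 10715, 18653, 30317, 46715
D2: 1608, 3030, 5100, 7938, 11664, 16398
D3: 1422, 2070, 2838, 3726, 4734
D4: 648, 768, 888, 1008
D5: 120, 120, 120
The fifth differences are constant at 120.
Work back: 648 − 120 = 528;  1422 − 528 = 894;  1608 − 894 = 714;  977 − 714 = 263;  302 − 263 = 39

39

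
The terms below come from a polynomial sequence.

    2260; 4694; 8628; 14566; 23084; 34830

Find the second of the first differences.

3934

First differences: 2434, 3934, 5938, 8518, 11746
Second differences: 1500, 2004, 2580, 3228
Third differences: 504, 576, 648
Fourth differences: 72, 72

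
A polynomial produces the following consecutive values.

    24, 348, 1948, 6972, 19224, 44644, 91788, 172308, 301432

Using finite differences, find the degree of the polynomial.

5

D1: 324, 1600, 5024, 12252, 25420, 47144, 80520, 129124
D2: 1276, 3424, 7228, 13168, 21724, 33376, 48604
D3: 2148, 3804, 5940, 8556, 11652, 15228
D4: 1656, 2136, 2616, 3096, 3576
D5: 480, 480, 480, 480
The fifth differences are constant, so the polynomial has degree 5.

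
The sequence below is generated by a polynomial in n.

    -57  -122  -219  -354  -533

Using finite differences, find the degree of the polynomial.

First differences: -65, -97, -135, -179
Second differences: -32, -38, -44
Third differences: -6, -6
The third differences are constant, so the polynomial has degree 3.

3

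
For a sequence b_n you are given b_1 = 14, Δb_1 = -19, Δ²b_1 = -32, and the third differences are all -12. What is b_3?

Build the table forward from the leading diagonal:
Third differences: -12, -12, -12
Second differences: -32, -44, -56
First differences: -19, -51, -95
b: 14, -5, -56

-56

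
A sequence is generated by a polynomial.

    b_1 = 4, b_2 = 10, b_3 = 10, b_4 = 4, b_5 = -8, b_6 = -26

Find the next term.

-50

6, 0, -6, -12, -18
-6, -6, -6, -6
Second differences constant at -6.
-18 − 6 = -24;  -26 − 24 = -50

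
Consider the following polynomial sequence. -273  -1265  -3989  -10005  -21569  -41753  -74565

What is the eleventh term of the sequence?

First differences: -992, -2724, -6016, -11564, -20184, -32812
Second differences: -1732, -3292, -5548, -8620, -12628
Third differences: -1560, -2256, -3072, -4008
Fourth differences: -696, -816, -936
Fifth differences: -120, -120
Fifth differences constant at -120.
-936 − 120 = -1056;  -4008 − 1056 = -5064;  -12628 − 5064 = -17692;  -32812 − 17692 = -50504;  -74565 − 50504 = -125069
-1056 − 120 = -1176;  -5064 − 1176 = -6240;  -17692 − 6240 = -23932;  -50504 − 23932 = -74436;  -125069 − 74436 = -199505
-1176 − 120 = -1296;  -6240 − 1296 = -7536;  -23932 − 7536 = -31468;  -74436 − 31468 = -105904;  -199505 − 105904 = -305409
-1296 − 120 = -1416;  -7536 − 1416 = -8952;  -31468 − 8952 = -40420;  -105904 − 40420 = -146324;  -305409 − 146324 = -451733

-451733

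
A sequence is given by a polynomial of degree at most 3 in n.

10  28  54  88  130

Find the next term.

18 , 26 , 34 , 42
8 , 8 , 8
Constant second difference = 8, so extend:
42 + 8 = 50;  130 + 50 = 180

180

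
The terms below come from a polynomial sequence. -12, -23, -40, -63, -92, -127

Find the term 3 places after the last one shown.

-268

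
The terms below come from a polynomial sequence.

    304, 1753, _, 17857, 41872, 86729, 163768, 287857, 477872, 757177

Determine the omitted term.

Using the last 7 terms:
24015  44857  77039  124089  190015  279305
20842  32182  47050  65926  89290
11340  14868  18876  23364
3528  4008  4488
480  480
Constant fifth difference = 480.
Extend backward: 3528 − 480 = 3048;  11340 − 3048 = 8292;  20842 − 8292 = 12550;  24015 − 12550 = 11465;  17857 − 11465 = 6392

6392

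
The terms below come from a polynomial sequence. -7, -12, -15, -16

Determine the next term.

-15

-5, -3, -1
2, 2
Second differences constant at 2.
-1 + 2 = 1;  -16 + 1 = -15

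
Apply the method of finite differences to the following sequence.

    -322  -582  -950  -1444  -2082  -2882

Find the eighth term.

-5040

Δ: -260, -368, -494, -638, -800
Δ²: -108, -126, -144, -162
Δ³: -18, -18, -18
Third differences constant at -18.
-162 − 18 = -180;  -800 − 180 = -980;  -2882 − 980 = -3862
-180 − 18 = -198;  -980 − 198 = -1178;  -3862 − 1178 = -5040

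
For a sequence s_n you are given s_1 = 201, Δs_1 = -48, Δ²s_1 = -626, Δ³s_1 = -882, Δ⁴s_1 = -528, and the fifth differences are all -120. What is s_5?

-7803

Build the table forward from the leading diagonal:
D5: -120  -120  -120  -120  -120
D4: -528  -648  -768  -888  -1008
D3: -882  -1410  -2058  -2826  -3714
D2: -626  -1508  -2918  -4976  -7802
D1: -48  -674  -2182  -5100  -10076
s: 201  153  -521  -2703  -7803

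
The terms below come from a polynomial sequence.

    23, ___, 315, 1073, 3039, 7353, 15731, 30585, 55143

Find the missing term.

81

Using the last 7 terms:
Δ: 758  1966  4314  8378  14854  24558
Δ²: 1208  2348  4064  6476  9704
Δ³: 1140  1716  2412  3228
Δ⁴: 576  696  816
Δ⁵: 120  120
Constant fifth difference = 120.
Extend backward: 576 − 120 = 456;  1140 − 456 = 684;  1208 − 684 = 524;  758 − 524 = 234;  315 − 234 = 81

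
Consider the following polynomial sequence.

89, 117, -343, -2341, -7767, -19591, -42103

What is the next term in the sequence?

Δ: 28  -460  -1998  -5426  -11824  -22512
Δ²: -488  -1538  -3428  -6398  -10688
Δ³: -1050  -1890  -2970  -4290
Δ⁴: -840  -1080  -1320
Δ⁵: -240  -240
Fifth differences constant at -240.
-1320 − 240 = -1560;  -4290 − 1560 = -5850;  -10688 − 5850 = -16538;  -22512 − 16538 = -39050;  -42103 − 39050 = -81153

-81153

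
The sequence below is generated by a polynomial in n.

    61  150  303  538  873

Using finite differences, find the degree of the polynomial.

First differences: 89, 153, 235, 335
Second differences: 64, 82, 100
Third differences: 18, 18
The third differences are constant, so the polynomial has degree 3.

3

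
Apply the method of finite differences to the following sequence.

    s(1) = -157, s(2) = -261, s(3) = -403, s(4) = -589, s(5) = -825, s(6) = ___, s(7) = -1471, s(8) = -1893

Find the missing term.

Using the first 5 terms:
-104  -142  -186  -236
-38  -44  -50
-6  -6
Constant third difference = -6.
Extend forward: -50 − 6 = -56;  -236 − 56 = -292;  -825 − 292 = -1117

-1117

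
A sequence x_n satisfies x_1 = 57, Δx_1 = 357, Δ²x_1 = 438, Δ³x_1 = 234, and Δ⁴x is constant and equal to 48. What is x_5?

5097

Build the table forward from the leading diagonal:
Δ⁴: 48  48  48  48  48
Δ³: 234  282  330  378  426
Δ²: 438  672  954  1284  1662
Δ: 357  795  1467  2421  3705
x: 57  414  1209  2676  5097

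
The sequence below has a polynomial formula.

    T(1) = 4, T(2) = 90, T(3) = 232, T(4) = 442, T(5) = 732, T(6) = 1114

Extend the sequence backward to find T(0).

First differences: 86  142  210  290  382
Second differences: 56  68  80  92
Third differences: 12  12  12
The third differences are constant at 12.
Work back: 56 − 12 = 44;  86 − 44 = 42;  4 − 42 = -38

-38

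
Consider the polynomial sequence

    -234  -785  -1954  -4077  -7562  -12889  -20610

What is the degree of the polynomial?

4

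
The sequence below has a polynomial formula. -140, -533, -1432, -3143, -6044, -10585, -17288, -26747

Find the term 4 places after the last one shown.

-393  -899  -1711  -2901  -4541  -6703  -9459
-506  -812  -1190  -1640  -2162  -2756
-306  -378  -450  -522  -594
-72  -72  -72  -72
Constant fourth difference = -72, so extend:
-594 − 72 = -666;  -2756 − 666 = -3422;  -9459 − 3422 = -12881;  -26747 − 12881 = -39628
-666 − 72 = -738;  -3422 − 738 = -4160;  -12881 − 4160 = -17041;  -39628 − 17041 = -56669
-738 − 72 = -810;  -4160 − 810 = -4970;  -17041 − 4970 = -22011;  -56669 − 22011 = -78680
-810 − 72 = -882;  -4970 − 882 = -5852;  -22011 − 5852 = -27863;  -78680 − 27863 = -106543

-106543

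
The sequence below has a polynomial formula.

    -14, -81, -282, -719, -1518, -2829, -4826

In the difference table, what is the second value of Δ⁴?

Δ: -67, -201, -437, -799, -1311, -1997
Δ²: -134, -236, -362, -512, -686
Δ³: -102, -126, -150, -174
Δ⁴: -24, -24, -24

-24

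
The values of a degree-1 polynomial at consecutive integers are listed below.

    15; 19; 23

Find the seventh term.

D1: 4 , 4
The first differences are constant (4).
23 + 4 = 27
27 + 4 = 31
31 + 4 = 35
35 + 4 = 39

39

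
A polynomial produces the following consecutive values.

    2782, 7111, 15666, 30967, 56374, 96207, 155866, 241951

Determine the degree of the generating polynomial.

5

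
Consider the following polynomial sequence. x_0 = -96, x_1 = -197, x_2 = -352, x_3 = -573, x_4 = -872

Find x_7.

-2357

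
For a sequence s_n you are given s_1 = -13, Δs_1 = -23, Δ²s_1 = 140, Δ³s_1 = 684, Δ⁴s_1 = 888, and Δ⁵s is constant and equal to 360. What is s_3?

81

Build the table forward from the leading diagonal:
Fifth differences: 360, 360, 360
Fourth differences: 888, 1248, 1608
Third differences: 684, 1572, 2820
Second differences: 140, 824, 2396
First differences: -23, 117, 941
s: -13, -36, 81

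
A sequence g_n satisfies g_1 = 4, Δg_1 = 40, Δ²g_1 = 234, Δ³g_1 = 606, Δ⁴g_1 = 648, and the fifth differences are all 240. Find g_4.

1432

Build the table forward from the leading diagonal:
D5: 240  240  240  240
D4: 648  888  1128  1368
D3: 606  1254  2142  3270
D2: 234  840  2094  4236
D1: 40  274  1114  3208
g: 4  44  318  1432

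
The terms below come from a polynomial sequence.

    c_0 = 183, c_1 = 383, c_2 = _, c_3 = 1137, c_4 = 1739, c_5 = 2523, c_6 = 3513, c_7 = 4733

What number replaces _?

Using the last 5 terms:
602  784  990  1220
182  206  230
24  24
Constant third difference = 24.
Extend backward: 182 − 24 = 158;  602 − 158 = 444;  1137 − 444 = 693

693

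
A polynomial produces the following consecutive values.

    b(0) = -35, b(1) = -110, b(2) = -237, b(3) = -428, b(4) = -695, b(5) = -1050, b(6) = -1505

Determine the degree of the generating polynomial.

3

First differences: -75, -127, -191, -267, -355, -455
Second differences: -52, -64, -76, -88, -100
Third differences: -12, -12, -12, -12
The third differences are constant, so the polynomial has degree 3.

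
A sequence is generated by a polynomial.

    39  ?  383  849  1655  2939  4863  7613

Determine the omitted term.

Using the last 6 terms:
First differences: 466  806  1284  1924  2750
Second differences: 340  478  640  826
Third differences: 138  162  186
Fourth differences: 24  24
Constant fourth difference = 24.
Extend backward: 138 − 24 = 114;  340 − 114 = 226;  466 − 226 = 240;  383 − 240 = 143

143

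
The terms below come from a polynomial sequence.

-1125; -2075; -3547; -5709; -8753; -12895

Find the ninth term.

-34429

-950, -1472, -2162, -3044, -4142
-522, -690, -882, -1098
-168, -192, -216
-24, -24
Fourth differences constant at -24.
-216 − 24 = -240;  -1098 − 240 = -1338;  -4142 − 1338 = -5480;  -12895 − 5480 = -18375
-240 − 24 = -264;  -1338 − 264 = -1602;  -5480 − 1602 = -7082;  -18375 − 7082 = -25457
-264 − 24 = -288;  -1602 − 288 = -1890;  -7082 − 1890 = -8972;  -25457 − 8972 = -34429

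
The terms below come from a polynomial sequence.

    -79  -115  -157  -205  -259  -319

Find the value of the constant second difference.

-6

First differences: -36, -42, -48, -54, -60
Second differences: -6, -6, -6, -6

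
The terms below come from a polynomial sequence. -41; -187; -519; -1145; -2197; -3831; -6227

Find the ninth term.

-14145

D1: -146, -332, -626, -1052, -1634, -2396
D2: -186, -294, -426, -582, -762
D3: -108, -132, -156, -180
D4: -24, -24, -24
Constant fourth difference = -24, so extend:
-180 − 24 = -204;  -762 − 204 = -966;  -2396 − 966 = -3362;  -6227 − 3362 = -9589
-204 − 24 = -228;  -966 − 228 = -1194;  -3362 − 1194 = -4556;  -9589 − 4556 = -14145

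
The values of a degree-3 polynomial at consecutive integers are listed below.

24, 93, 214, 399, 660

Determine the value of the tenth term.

3525

First differences: 69, 121, 185, 261
Second differences: 52, 64, 76
Third differences: 12, 12
Third differences constant at 12.
76 + 12 = 88;  261 + 88 = 349;  660 + 349 = 1009
88 + 12 = 100;  349 + 100 = 449;  1009 + 449 = 1458
100 + 12 = 112;  449 + 112 = 561;  1458 + 561 = 2019
112 + 12 = 124;  561 + 124 = 685;  2019 + 685 = 2704
124 + 12 = 136;  685 + 136 = 821;  2704 + 821 = 3525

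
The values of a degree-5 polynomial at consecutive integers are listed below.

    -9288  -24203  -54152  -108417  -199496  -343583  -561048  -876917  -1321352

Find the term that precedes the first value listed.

-2861

Δ: -14915, -29949, -54265, -91079, -144087, -217465, -315869, -444435
Δ²: -15034, -24316, -36814, -53008, -73378, -98404, -128566
Δ³: -9282, -12498, -16194, -20370, -25026, -30162
Δ⁴: -3216, -3696, -4176, -4656, -5136
Δ⁵: -480, -480, -480, -480
The fifth differences are constant at -480.
Work back: -3216 + 480 = -2736;  -9282 + 2736 = -6546;  -15034 + 6546 = -8488;  -14915 + 8488 = -6427;  -9288 + 6427 = -2861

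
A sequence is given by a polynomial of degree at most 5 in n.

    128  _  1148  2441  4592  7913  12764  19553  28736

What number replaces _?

449

Using the last 7 terms:
1293, 2151, 3321, 4851, 6789, 9183
858, 1170, 1530, 1938, 2394
312, 360, 408, 456
48, 48, 48
Constant fourth difference = 48.
Extend backward: 312 − 48 = 264;  858 − 264 = 594;  1293 − 594 = 699;  1148 − 699 = 449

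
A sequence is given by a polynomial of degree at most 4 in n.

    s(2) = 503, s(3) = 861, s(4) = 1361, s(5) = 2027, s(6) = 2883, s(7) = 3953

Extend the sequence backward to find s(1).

D1: 358, 500, 666, 856, 1070
D2: 142, 166, 190, 214
D3: 24, 24, 24
The third differences are constant at 24.
Work back: 142 − 24 = 118;  358 − 118 = 240;  503 − 240 = 263

263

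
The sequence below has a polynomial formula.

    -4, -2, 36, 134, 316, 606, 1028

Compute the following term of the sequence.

2, 38, 98, 182, 290, 422
36, 60, 84, 108, 132
24, 24, 24, 24
The third differences are constant (24).
132 + 24 = 156;  422 + 156 = 578;  1028 + 578 = 1606

1606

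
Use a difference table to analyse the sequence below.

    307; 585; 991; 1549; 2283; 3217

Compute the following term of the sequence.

Δ: 278  406  558  734  934
Δ²: 128  152  176  200
Δ³: 24  24  24
The third differences are constant (24).
200 + 24 = 224;  934 + 224 = 1158;  3217 + 1158 = 4375

4375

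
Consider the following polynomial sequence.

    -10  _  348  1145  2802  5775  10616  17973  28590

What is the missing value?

Using the last 7 terms:
First differences: 797  1657  2973  4841  7357  10617
Second differences: 860  1316  1868  2516  3260
Third differences: 456  552  648  744
Fourth differences: 96  96  96
Constant fourth difference = 96.
Extend backward: 456 − 96 = 360;  860 − 360 = 500;  797 − 500 = 297;  348 − 297 = 51

51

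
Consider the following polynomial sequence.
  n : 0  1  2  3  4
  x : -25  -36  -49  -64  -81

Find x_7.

D1: -11, -13, -15, -17
D2: -2, -2, -2
Constant second difference = -2, so extend:
-17 − 2 = -19;  -81 − 19 = -100
-19 − 2 = -21;  -100 − 21 = -121
-21 − 2 = -23;  -121 − 23 = -144

-144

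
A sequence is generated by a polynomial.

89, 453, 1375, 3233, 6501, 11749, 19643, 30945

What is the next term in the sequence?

First differences: 364  922  1858  3268  5248  7894  11302
Second differences: 558  936  1410  1980  2646  3408
Third differences: 378  474  570  666  762
Fourth differences: 96  96  96  96
The fourth differences are constant (96).
762 + 96 = 858;  3408 + 858 = 4266;  11302 + 4266 = 15568;  30945 + 15568 = 46513

46513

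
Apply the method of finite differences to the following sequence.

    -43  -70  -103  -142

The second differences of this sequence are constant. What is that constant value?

-6

Δ: -27, -33, -39
Δ²: -6, -6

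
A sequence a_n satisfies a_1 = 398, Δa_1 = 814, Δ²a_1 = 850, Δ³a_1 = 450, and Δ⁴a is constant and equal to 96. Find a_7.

Build the table forward from the leading diagonal:
Fourth differences: 96, 96, 96, 96, 96, 96, 96
Third differences: 450, 546, 642, 738, 834, 930, 1026
Second differences: 850, 1300, 1846, 2488, 3226, 4060, 4990
First differences: 814, 1664, 2964, 4810, 7298, 10524, 14584
a: 398, 1212, 2876, 5840, 10650, 17948, 28472

28472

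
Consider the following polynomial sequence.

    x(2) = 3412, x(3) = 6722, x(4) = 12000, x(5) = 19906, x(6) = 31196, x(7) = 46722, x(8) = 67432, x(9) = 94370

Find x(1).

1506

D1: 3310, 5278, 7906, 11290, 15526, 20710, 26938
D2: 1968, 2628, 3384, 4236, 5184, 6228
D3: 660, 756, 852, 948, 1044
D4: 96, 96, 96, 96
The fourth differences are constant at 96.
Work back: 660 − 96 = 564;  1968 − 564 = 1404;  3310 − 1404 = 1906;  3412 − 1906 = 1506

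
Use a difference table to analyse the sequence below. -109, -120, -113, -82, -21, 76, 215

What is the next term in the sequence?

-11, 7, 31, 61, 97, 139
18, 24, 30, 36, 42
6, 6, 6, 6
Third differences constant at 6.
42 + 6 = 48;  139 + 48 = 187;  215 + 187 = 402

402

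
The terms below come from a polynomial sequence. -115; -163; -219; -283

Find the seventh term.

-523

First differences: -48, -56, -64
Second differences: -8, -8
The second differences are constant (-8).
-64 − 8 = -72;  -283 − 72 = -355
-72 − 8 = -80;  -355 − 80 = -435
-80 − 8 = -88;  -435 − 88 = -523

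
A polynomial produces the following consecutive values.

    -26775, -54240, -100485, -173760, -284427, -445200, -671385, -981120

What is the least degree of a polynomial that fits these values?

Δ: -27465, -46245, -73275, -110667, -160773, -226185, -309735
Δ²: -18780, -27030, -37392, -50106, -65412, -83550
Δ³: -8250, -10362, -12714, -15306, -18138
Δ⁴: -2112, -2352, -2592, -2832
Δ⁵: -240, -240, -240
The fifth differences are constant, so the polynomial has degree 5.

5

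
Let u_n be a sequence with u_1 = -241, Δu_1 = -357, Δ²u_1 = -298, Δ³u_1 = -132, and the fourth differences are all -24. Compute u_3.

Build the table forward from the leading diagonal:
Fourth differences: -24  -24  -24
Third differences: -132  -156  -180
Second differences: -298  -430  -586
First differences: -357  -655  -1085
u: -241  -598  -1253

-1253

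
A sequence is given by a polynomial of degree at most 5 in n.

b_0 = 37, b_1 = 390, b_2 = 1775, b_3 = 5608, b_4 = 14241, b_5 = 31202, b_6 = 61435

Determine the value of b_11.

714080

D1: 353, 1385, 3833, 8633, 16961, 30233
D2: 1032, 2448, 4800, 8328, 13272
D3: 1416, 2352, 3528, 4944
D4: 936, 1176, 1416
D5: 240, 240
Constant fifth difference = 240, so extend:
1416 + 240 = 1656;  4944 + 1656 = 6600;  13272 + 6600 = 19872;  30233 + 19872 = 50105;  61435 + 50105 = 111540
1656 + 240 = 1896;  6600 + 1896 = 8496;  19872 + 8496 = 28368;  50105 + 28368 = 78473;  111540 + 78473 = 190013
1896 + 240 = 2136;  8496 + 2136 = 10632;  28368 + 10632 = 39000;  78473 + 39000 = 117473;  190013 + 117473 = 307486
2136 + 240 = 2376;  10632 + 2376 = 13008;  39000 + 13008 = 52008;  117473 + 52008 = 169481;  307486 + 169481 = 476967
2376 + 240 = 2616;  13008 + 2616 = 15624;  52008 + 15624 = 67632;  169481 + 67632 = 237113;  476967 + 237113 = 714080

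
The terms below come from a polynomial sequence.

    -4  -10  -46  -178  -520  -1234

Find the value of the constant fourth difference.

Δ: -6, -36, -132, -342, -714
Δ²: -30, -96, -210, -372
Δ³: -66, -114, -162
Δ⁴: -48, -48

-48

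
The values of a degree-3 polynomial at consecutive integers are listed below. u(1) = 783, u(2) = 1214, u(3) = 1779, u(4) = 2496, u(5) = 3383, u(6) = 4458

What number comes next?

5739

Δ: 431  565  717  887  1075
Δ²: 134  152  170  188
Δ³: 18  18  18
The third differences are constant (18).
188 + 18 = 206;  1075 + 206 = 1281;  4458 + 1281 = 5739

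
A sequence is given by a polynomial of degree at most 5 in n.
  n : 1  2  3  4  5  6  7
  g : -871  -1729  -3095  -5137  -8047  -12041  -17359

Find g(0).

-858, -1366, -2042, -2910, -3994, -5318
-508, -676, -868, -1084, -1324
-168, -192, -216, -240
-24, -24, -24
The fourth differences are constant at -24.
Work back: -168 + 24 = -144;  -508 + 144 = -364;  -858 + 364 = -494;  -871 + 494 = -377

-377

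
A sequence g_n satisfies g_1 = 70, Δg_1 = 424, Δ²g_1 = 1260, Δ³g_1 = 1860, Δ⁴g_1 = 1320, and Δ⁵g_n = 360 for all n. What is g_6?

40350

Build the table forward from the leading diagonal:
Fifth differences: 360, 360, 360, 360, 360, 360
Fourth differences: 1320, 1680, 2040, 2400, 2760, 3120
Third differences: 1860, 3180, 4860, 6900, 9300, 12060
Second differences: 1260, 3120, 6300, 11160, 18060, 27360
First differences: 424, 1684, 4804, 11104, 22264, 40324
g: 70, 494, 2178, 6982, 18086, 40350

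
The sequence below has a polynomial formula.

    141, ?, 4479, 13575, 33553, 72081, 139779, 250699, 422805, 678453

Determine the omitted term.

Using the last 8 terms:
9096  19978  38528  67698  110920  172106  255648
10882  18550  29170  43222  61186  83542
7668  10620  14052  17964  22356
2952  3432  3912  4392
480  480  480
Constant fifth difference = 480.
Extend backward: 2952 − 480 = 2472;  7668 − 2472 = 5196;  10882 − 5196 = 5686;  9096 − 5686 = 3410;  4479 − 3410 = 1069

1069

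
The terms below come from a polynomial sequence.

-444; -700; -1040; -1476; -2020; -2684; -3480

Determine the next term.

-4420

D1: -256, -340, -436, -544, -664, -796
D2: -84, -96, -108, -120, -132
D3: -12, -12, -12, -12
Third differences constant at -12.
-132 − 12 = -144;  -796 − 144 = -940;  -3480 − 940 = -4420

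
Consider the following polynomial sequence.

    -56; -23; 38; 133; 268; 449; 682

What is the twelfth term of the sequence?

D1: 33, 61, 95, 135, 181, 233
D2: 28, 34, 40, 46, 52
D3: 6, 6, 6, 6
Constant third difference = 6, so extend:
52 + 6 = 58;  233 + 58 = 291;  682 + 291 = 973
58 + 6 = 64;  291 + 64 = 355;  973 + 355 = 1328
64 + 6 = 70;  355 + 70 = 425;  1328 + 425 = 1753
70 + 6 = 76;  425 + 76 = 501;  1753 + 501 = 2254
76 + 6 = 82;  501 + 82 = 583;  2254 + 583 = 2837

2837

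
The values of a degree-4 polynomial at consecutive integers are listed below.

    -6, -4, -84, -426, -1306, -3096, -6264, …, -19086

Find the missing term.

-11374

Using the first 7 terms:
D1: 2  -80  -342  -880  -1790  -3168
D2: -82  -262  -538  -910  -1378
D3: -180  -276  -372  -468
D4: -96  -96  -96
Constant fourth difference = -96.
Extend forward: -468 − 96 = -564;  -1378 − 564 = -1942;  -3168 − 1942 = -5110;  -6264 − 5110 = -11374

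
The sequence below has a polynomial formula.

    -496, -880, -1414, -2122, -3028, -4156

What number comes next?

-5530

Δ: -384, -534, -708, -906, -1128
Δ²: -150, -174, -198, -222
Δ³: -24, -24, -24
The third differences are constant (-24).
-222 − 24 = -246;  -1128 − 246 = -1374;  -4156 − 1374 = -5530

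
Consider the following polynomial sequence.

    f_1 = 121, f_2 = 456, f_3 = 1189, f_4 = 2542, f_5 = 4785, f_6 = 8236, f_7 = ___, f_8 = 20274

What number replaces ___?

Using the first 6 terms:
First differences: 335  733  1353  2243  3451
Second differences: 398  620  890  1208
Third differences: 222  270  318
Fourth differences: 48  48
Constant fourth difference = 48.
Extend forward: 318 + 48 = 366;  1208 + 366 = 1574;  3451 + 1574 = 5025;  8236 + 5025 = 13261

13261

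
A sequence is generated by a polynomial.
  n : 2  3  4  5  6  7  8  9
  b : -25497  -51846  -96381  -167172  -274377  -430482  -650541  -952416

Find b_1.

-11112

Δ: -26349, -44535, -70791, -107205, -156105, -220059, -301875
Δ²: -18186, -26256, -36414, -48900, -63954, -81816
Δ³: -8070, -10158, -12486, -15054, -17862
Δ⁴: -2088, -2328, -2568, -2808
Δ⁵: -240, -240, -240
The fifth differences are constant at -240.
Work back: -2088 + 240 = -1848;  -8070 + 1848 = -6222;  -18186 + 6222 = -11964;  -26349 + 11964 = -14385;  -25497 + 14385 = -11112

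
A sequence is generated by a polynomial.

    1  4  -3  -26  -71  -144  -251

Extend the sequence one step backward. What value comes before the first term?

-6

First differences: 3, -7, -23, -45, -73, -107
Second differences: -10, -16, -22, -28, -34
Third differences: -6, -6, -6, -6
The third differences are constant at -6.
Work back: -10 + 6 = -4;  3 + 4 = 7;  1 − 7 = -6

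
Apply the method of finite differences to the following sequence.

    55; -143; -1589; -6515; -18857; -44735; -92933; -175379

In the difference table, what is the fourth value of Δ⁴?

First differences: -198, -1446, -4926, -12342, -25878, -48198, -82446
Second differences: -1248, -3480, -7416, -13536, -22320, -34248
Third differences: -2232, -3936, -6120, -8784, -11928
Fourth differences: -1704, -2184, -2664, -3144
Fifth differences: -480, -480, -480

-3144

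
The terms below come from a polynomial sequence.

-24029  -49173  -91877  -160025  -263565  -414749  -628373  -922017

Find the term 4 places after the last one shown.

-3359273

D1: -25144  -42704  -68148  -103540  -151184  -213624  -293644
D2: -17560  -25444  -35392  -47644  -62440  -80020
D3: -7884  -9948  -12252  -14796  -17580
D4: -2064  -2304  -2544  -2784
D5: -240  -240  -240
The fifth differences are constant (-240).
-2784 − 240 = -3024;  -17580 − 3024 = -20604;  -80020 − 20604 = -100624;  -293644 − 100624 = -394268;  -922017 − 394268 = -1316285
-3024 − 240 = -3264;  -20604 − 3264 = -23868;  -100624 − 23868 = -124492;  -394268 − 124492 = -518760;  -1316285 − 518760 = -1835045
-3264 − 240 = -3504;  -23868 − 3504 = -27372;  -124492 − 27372 = -151864;  -518760 − 151864 = -670624;  -1835045 − 670624 = -2505669
-3504 − 240 = -3744;  -27372 − 3744 = -31116;  -151864 − 31116 = -182980;  -670624 − 182980 = -853604;  -2505669 − 853604 = -3359273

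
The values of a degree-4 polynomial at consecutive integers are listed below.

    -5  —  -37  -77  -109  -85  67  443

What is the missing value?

Using the last 6 terms:
-40  -32  24  152  376
8  56  128  224
48  72  96
24  24
Constant fourth difference = 24.
Extend backward: 48 − 24 = 24;  8 − 24 = -16;  -40 + 16 = -24;  -37 + 24 = -13

-13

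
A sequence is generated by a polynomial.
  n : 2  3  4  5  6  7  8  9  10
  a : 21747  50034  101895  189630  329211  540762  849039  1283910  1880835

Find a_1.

7926

28287  51861  87735  139581  211551  308277  434871  596925
23574  35874  51846  71970  96726  126594  162054
12300  15972  20124  24756  29868  35460
3672  4152  4632  5112  5592
480  480  480  480
The fifth differences are constant at 480.
Work back: 3672 − 480 = 3192;  12300 − 3192 = 9108;  23574 − 9108 = 14466;  28287 − 14466 = 13821;  21747 − 13821 = 7926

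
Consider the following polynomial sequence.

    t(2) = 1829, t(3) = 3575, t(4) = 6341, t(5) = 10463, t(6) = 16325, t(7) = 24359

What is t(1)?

815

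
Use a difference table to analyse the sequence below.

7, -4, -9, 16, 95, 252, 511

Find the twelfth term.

First differences: -11  -5  25  79  157  259
Second differences: 6  30  54  78  102
Third differences: 24  24  24  24
Constant third difference = 24, so extend:
102 + 24 = 126;  259 + 126 = 385;  511 + 385 = 896
126 + 24 = 150;  385 + 150 = 535;  896 + 535 = 1431
150 + 24 = 174;  535 + 174 = 709;  1431 + 709 = 2140
174 + 24 = 198;  709 + 198 = 907;  2140 + 907 = 3047
198 + 24 = 222;  907 + 222 = 1129;  3047 + 1129 = 4176

4176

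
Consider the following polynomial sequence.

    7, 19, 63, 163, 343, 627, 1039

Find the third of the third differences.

Δ: 12, 44, 100, 180, 284, 412
Δ²: 32, 56, 80, 104, 128
Δ³: 24, 24, 24, 24

24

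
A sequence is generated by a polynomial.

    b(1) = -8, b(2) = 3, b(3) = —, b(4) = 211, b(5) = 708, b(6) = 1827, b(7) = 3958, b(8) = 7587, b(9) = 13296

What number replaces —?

42

Using the last 6 terms:
First differences: 497, 1119, 2131, 3629, 5709
Second differences: 622, 1012, 1498, 2080
Third differences: 390, 486, 582
Fourth differences: 96, 96
Constant fourth difference = 96.
Extend backward: 390 − 96 = 294;  622 − 294 = 328;  497 − 328 = 169;  211 − 169 = 42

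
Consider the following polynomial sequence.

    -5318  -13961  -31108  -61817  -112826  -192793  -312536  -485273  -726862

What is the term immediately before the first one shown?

-1561

Δ: -8643  -17147  -30709  -51009  -79967  -119743  -172737  -241589
Δ²: -8504  -13562  -20300  -28958  -39776  -52994  -68852
Δ³: -5058  -6738  -8658  -10818  -13218  -15858
Δ⁴: -1680  -1920  -2160  -2400  -2640
Δ⁵: -240  -240  -240  -240
The fifth differences are constant at -240.
Work back: -1680 + 240 = -1440;  -5058 + 1440 = -3618;  -8504 + 3618 = -4886;  -8643 + 4886 = -3757;  -5318 + 3757 = -1561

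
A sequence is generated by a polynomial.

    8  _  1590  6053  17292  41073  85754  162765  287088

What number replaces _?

249

Using the last 7 terms:
First differences: 4463  11239  23781  44681  77011  124323
Second differences: 6776  12542  20900  32330  47312
Third differences: 5766  8358  11430  14982
Fourth differences: 2592  3072  3552
Fifth differences: 480  480
Constant fifth difference = 480.
Extend backward: 2592 − 480 = 2112;  5766 − 2112 = 3654;  6776 − 3654 = 3122;  4463 − 3122 = 1341;  1590 − 1341 = 249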